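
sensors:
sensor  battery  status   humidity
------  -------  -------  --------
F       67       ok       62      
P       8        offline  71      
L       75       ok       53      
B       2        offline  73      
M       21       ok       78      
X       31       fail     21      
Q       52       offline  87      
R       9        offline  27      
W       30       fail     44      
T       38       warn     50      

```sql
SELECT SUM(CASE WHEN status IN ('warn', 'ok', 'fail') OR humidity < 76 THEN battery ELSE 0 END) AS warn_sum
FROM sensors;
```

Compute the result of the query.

sensor=F: ✓ → 67
sensor=P: ✓ → 8
sensor=L: ✓ → 75
sensor=B: ✓ → 2
sensor=M: ✓ → 21
sensor=X: ✓ → 31
sensor=Q: ✗
sensor=R: ✓ → 9
sensor=W: ✓ → 30
sensor=T: ✓ → 38
warn_sum = 67 + 8 + 75 + 2 + 21 + 31 + 9 + 30 + 38 = 281

281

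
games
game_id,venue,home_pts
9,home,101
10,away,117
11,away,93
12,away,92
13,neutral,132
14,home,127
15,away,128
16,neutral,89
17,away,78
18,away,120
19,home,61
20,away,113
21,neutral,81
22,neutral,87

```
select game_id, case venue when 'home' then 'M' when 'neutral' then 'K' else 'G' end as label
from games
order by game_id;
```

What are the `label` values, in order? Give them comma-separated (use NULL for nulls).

M, G, G, G, K, M, G, K, G, G, M, G, K, K

game_id=9: venue='home' → M
game_id=10: ELSE → G
game_id=11: ELSE → G
game_id=12: ELSE → G
game_id=13: venue='neutral' → K
game_id=14: venue='home' → M
game_id=15: ELSE → G
game_id=16: venue='neutral' → K
game_id=17: ELSE → G
game_id=18: ELSE → G
game_id=19: venue='home' → M
game_id=20: ELSE → G
game_id=21: venue='neutral' → K
game_id=22: venue='neutral' → K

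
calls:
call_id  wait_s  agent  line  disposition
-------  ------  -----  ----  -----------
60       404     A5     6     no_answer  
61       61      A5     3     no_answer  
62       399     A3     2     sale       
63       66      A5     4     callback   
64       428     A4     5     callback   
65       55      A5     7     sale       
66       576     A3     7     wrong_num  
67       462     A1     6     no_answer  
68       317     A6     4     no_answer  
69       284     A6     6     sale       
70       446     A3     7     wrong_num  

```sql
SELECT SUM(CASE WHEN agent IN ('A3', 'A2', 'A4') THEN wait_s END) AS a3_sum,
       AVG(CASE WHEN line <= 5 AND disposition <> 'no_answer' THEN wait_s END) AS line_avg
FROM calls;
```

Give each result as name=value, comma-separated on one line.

a3_sum=1849, line_avg=297.6666666667

[a3_sum: agent IN ('A3', 'A2', 'A4')]
call_id=60: ✗
call_id=61: ✗
call_id=62: ✓ → 399
call_id=63: ✗
call_id=64: ✓ → 428
call_id=65: ✗
call_id=66: ✓ → 576
call_id=67: ✗
call_id=68: ✗
call_id=69: ✗
call_id=70: ✓ → 446
a3_sum = 399 + 428 + 576 + 446 = 1849
—
[line_avg: line <= 5 AND disposition <> 'no_answer']
call_id=60: ✗
call_id=61: ✗
call_id=62: ✓ → 399
call_id=63: ✓ → 66
call_id=64: ✓ → 428
call_id=65: ✗
call_id=66: ✗
call_id=67: ✗
call_id=68: ✗
call_id=69: ✗
call_id=70: ✗
line_avg = (399 + 66 + 428) / 3 = 297.6666666667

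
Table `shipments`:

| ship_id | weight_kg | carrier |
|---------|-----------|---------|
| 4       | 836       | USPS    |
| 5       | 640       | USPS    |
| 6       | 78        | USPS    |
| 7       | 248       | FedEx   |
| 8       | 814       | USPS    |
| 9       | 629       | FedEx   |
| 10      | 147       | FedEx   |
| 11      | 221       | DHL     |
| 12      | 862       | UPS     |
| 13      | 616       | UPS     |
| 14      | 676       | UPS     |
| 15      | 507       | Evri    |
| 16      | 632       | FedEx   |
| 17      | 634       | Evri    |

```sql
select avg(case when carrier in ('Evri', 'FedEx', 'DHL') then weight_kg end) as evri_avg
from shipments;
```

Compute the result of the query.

431.1428571429

ship_id=4: ✗
ship_id=5: ✗
ship_id=6: ✗
ship_id=7: ✓ → 248
ship_id=8: ✗
ship_id=9: ✓ → 629
ship_id=10: ✓ → 147
ship_id=11: ✓ → 221
ship_id=12: ✗
ship_id=13: ✗
ship_id=14: ✗
ship_id=15: ✓ → 507
ship_id=16: ✓ → 632
ship_id=17: ✓ → 634
evri_avg = (248 + 629 + 147 + 221 + 507 + 632 + 634) / 7 = 431.1428571429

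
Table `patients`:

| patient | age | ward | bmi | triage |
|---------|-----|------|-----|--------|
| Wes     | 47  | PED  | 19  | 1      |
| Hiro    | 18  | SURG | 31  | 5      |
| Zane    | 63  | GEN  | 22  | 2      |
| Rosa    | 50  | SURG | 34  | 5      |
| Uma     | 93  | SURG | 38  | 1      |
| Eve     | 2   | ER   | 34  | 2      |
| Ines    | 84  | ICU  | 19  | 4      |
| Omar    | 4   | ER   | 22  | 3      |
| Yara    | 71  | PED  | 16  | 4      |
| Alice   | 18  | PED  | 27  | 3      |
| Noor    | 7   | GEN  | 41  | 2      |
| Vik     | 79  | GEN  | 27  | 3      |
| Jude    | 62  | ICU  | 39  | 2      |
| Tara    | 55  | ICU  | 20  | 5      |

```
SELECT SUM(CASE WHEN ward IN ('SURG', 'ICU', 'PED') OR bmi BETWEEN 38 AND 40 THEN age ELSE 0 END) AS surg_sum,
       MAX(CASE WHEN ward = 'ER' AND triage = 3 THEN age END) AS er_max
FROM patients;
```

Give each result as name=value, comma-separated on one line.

surg_sum=498, er_max=4

[surg_sum: ward IN ('SURG', 'ICU', 'PED') OR bmi BETWEEN 38 AND 40]
patient=Wes: ✓ → 47
patient=Hiro: ✓ → 18
patient=Zane: ✗
patient=Rosa: ✓ → 50
patient=Uma: ✓ → 93
patient=Eve: ✗
patient=Ines: ✓ → 84
patient=Omar: ✗
patient=Yara: ✓ → 71
patient=Alice: ✓ → 18
patient=Noor: ✗
patient=Vik: ✗
patient=Jude: ✓ → 62
patient=Tara: ✓ → 55
surg_sum = 47 + 18 + 50 + 93 + 84 + 71 + 18 + 62 + 55 = 498
—
[er_max: ward = 'ER' AND triage = 3]
patient=Wes: ✗
patient=Hiro: ✗
patient=Zane: ✗
patient=Rosa: ✗
patient=Uma: ✗
patient=Eve: ✗
patient=Ines: ✗
patient=Omar: ✓ → 4
patient=Yara: ✗
patient=Alice: ✗
patient=Noor: ✗
patient=Vik: ✗
patient=Jude: ✗
patient=Tara: ✗
er_max = MAX(4) = 4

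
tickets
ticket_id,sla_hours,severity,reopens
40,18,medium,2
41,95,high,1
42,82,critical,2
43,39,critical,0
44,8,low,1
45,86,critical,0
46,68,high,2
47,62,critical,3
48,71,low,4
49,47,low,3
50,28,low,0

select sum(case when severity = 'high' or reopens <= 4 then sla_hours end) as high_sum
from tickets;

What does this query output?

ticket_id=40: ✓ → 18
ticket_id=41: ✓ → 95
ticket_id=42: ✓ → 82
ticket_id=43: ✓ → 39
ticket_id=44: ✓ → 8
ticket_id=45: ✓ → 86
ticket_id=46: ✓ → 68
ticket_id=47: ✓ → 62
ticket_id=48: ✓ → 71
ticket_id=49: ✓ → 47
ticket_id=50: ✓ → 28
high_sum = 18 + 95 + 82 + 39 + 8 + 86 + 68 + 62 + 71 + 47 + 28 = 604

604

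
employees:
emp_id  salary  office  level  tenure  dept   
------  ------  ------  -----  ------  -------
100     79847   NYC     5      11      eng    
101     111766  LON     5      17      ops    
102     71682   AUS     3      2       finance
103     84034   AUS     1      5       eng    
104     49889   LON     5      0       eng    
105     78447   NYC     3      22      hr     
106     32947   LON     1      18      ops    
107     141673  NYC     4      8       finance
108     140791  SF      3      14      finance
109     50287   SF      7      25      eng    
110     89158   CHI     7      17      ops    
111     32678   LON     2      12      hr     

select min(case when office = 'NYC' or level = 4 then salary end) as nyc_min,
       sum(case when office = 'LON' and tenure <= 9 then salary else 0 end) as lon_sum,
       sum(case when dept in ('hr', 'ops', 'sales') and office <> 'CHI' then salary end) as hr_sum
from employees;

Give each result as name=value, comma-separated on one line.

nyc_min=78447, lon_sum=49889, hr_sum=255838

[nyc_min: office = 'NYC' or level = 4]
emp_id=100: ✓ → 79847
emp_id=101: ✗
emp_id=102: ✗
emp_id=103: ✗
emp_id=104: ✗
emp_id=105: ✓ → 78447
emp_id=106: ✗
emp_id=107: ✓ → 141673
emp_id=108: ✗
emp_id=109: ✗
emp_id=110: ✗
emp_id=111: ✗
nyc_min = MIN(79847, 78447, 141673) = 78447
—
[lon_sum: office = 'LON' and tenure <= 9]
emp_id=100: ✗
emp_id=101: ✗
emp_id=102: ✗
emp_id=103: ✗
emp_id=104: ✓ → 49889
emp_id=105: ✗
emp_id=106: ✗
emp_id=107: ✗
emp_id=108: ✗
emp_id=109: ✗
emp_id=110: ✗
emp_id=111: ✗
lon_sum = 49889
—
[hr_sum: dept in ('hr', 'ops', 'sales') and office <> 'CHI']
emp_id=100: ✗
emp_id=101: ✓ → 111766
emp_id=102: ✗
emp_id=103: ✗
emp_id=104: ✗
emp_id=105: ✓ → 78447
emp_id=106: ✓ → 32947
emp_id=107: ✗
emp_id=108: ✗
emp_id=109: ✗
emp_id=110: ✗
emp_id=111: ✓ → 32678
hr_sum = 111766 + 78447 + 32947 + 32678 = 255838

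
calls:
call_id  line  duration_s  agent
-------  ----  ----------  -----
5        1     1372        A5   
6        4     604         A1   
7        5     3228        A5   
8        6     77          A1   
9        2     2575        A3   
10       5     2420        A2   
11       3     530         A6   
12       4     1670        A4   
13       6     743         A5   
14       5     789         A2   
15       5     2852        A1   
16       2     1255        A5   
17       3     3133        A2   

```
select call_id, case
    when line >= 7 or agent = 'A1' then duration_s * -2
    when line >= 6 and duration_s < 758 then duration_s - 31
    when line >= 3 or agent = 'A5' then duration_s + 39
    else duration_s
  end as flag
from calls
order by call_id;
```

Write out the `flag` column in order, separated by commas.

1411, -1208, 3267, -154, 2575, 2459, 569, 1709, 712, 828, -5704, 1294, 3172

call_id=5: line >= 3 or agent = 'A5' → 1411
call_id=6: line >= 7 or agent = 'A1' → -1208
call_id=7: line >= 3 or agent = 'A5' → 3267
call_id=8: line >= 7 or agent = 'A1' → -154
call_id=9: ELSE → 2575
call_id=10: line >= 3 or agent = 'A5' → 2459
call_id=11: line >= 3 or agent = 'A5' → 569
call_id=12: line >= 3 or agent = 'A5' → 1709
call_id=13: line >= 6 and duration_s < 758 → 712
call_id=14: line >= 3 or agent = 'A5' → 828
call_id=15: line >= 7 or agent = 'A1' → -5704
call_id=16: line >= 3 or agent = 'A5' → 1294
call_id=17: line >= 3 or agent = 'A5' → 3172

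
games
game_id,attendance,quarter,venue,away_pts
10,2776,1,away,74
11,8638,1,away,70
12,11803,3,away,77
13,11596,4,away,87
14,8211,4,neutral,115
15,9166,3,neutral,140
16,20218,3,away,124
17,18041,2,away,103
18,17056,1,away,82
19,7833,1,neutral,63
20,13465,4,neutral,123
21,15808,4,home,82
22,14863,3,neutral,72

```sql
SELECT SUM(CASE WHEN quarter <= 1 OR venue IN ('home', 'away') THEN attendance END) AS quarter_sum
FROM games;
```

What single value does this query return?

113769

game_id=10: ✓ → 2776
game_id=11: ✓ → 8638
game_id=12: ✓ → 11803
game_id=13: ✓ → 11596
game_id=14: ✗
game_id=15: ✗
game_id=16: ✓ → 20218
game_id=17: ✓ → 18041
game_id=18: ✓ → 17056
game_id=19: ✓ → 7833
game_id=20: ✗
game_id=21: ✓ → 15808
game_id=22: ✗
quarter_sum = 2776 + 8638 + 11803 + 11596 + 20218 + 18041 + 17056 + 7833 + 15808 = 113769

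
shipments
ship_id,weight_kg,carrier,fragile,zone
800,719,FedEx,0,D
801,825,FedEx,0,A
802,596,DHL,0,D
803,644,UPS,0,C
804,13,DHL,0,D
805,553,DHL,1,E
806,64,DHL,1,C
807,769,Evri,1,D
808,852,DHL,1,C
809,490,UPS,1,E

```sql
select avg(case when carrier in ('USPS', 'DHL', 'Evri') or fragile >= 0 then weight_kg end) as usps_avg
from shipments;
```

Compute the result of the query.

ship_id=800: ✓ → 719
ship_id=801: ✓ → 825
ship_id=802: ✓ → 596
ship_id=803: ✓ → 644
ship_id=804: ✓ → 13
ship_id=805: ✓ → 553
ship_id=806: ✓ → 64
ship_id=807: ✓ → 769
ship_id=808: ✓ → 852
ship_id=809: ✓ → 490
usps_avg = (719 + 825 + 596 + 644 + 13 + 553 + 64 + 769 + 852 + 490) / 10 = 552.5

552.5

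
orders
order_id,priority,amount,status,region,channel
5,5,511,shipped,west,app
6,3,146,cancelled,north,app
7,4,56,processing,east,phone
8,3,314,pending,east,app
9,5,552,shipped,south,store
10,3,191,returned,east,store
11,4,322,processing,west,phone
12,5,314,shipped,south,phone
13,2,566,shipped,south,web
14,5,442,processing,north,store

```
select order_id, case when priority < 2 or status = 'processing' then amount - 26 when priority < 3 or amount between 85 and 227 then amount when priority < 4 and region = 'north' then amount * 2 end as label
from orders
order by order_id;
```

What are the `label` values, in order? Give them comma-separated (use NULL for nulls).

order_id=5: (no match → NULL) → NULL
order_id=6: priority < 3 or amount between 85 and 227 → 146
order_id=7: priority < 2 or status = 'processing' → 30
order_id=8: (no match → NULL) → NULL
order_id=9: (no match → NULL) → NULL
order_id=10: priority < 3 or amount between 85 and 227 → 191
order_id=11: priority < 2 or status = 'processing' → 296
order_id=12: (no match → NULL) → NULL
order_id=13: priority < 3 or amount between 85 and 227 → 566
order_id=14: priority < 2 or status = 'processing' → 416

NULL, 146, 30, NULL, NULL, 191, 296, NULL, 566, 416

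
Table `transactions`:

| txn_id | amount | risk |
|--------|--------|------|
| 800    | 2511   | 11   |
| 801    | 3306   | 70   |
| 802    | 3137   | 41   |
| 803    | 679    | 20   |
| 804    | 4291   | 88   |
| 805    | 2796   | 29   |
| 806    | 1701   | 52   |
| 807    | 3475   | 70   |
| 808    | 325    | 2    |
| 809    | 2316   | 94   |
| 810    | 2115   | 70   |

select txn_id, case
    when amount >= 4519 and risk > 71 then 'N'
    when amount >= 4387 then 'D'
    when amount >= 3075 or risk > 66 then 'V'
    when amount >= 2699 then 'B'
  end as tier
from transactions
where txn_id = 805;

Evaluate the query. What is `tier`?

B

txn_id = 805: amount=2796, risk=29.
amount >= 4519 and risk > 71 → false
amount >= 4387 → false
amount >= 3075 or risk > 66 → false
amount >= 2699 → true → B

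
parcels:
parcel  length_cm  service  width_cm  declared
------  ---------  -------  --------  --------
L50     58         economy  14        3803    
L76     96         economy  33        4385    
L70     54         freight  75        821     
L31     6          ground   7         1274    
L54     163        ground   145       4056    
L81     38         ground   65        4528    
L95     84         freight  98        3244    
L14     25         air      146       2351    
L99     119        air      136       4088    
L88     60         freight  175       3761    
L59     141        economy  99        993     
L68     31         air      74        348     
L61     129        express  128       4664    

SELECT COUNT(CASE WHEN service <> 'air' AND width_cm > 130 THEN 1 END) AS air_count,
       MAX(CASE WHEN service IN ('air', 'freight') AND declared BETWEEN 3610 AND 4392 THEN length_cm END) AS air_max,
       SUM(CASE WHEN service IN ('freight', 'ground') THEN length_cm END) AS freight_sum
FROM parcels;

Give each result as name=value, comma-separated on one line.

[air_count: service <> 'air' AND width_cm > 130]
parcel=L50: ✗
parcel=L76: ✗
parcel=L70: ✗
parcel=L31: ✗
parcel=L54: ✓ → 1
parcel=L81: ✗
parcel=L95: ✗
parcel=L14: ✗
parcel=L99: ✗
parcel=L88: ✓ → 1
parcel=L59: ✗
parcel=L68: ✗
parcel=L61: ✗
air_count = COUNT(1, 1) = 2
—
[air_max: service IN ('air', 'freight') AND declared BETWEEN 3610 AND 4392]
parcel=L50: ✗
parcel=L76: ✗
parcel=L70: ✗
parcel=L31: ✗
parcel=L54: ✗
parcel=L81: ✗
parcel=L95: ✗
parcel=L14: ✗
parcel=L99: ✓ → 119
parcel=L88: ✓ → 60
parcel=L59: ✗
parcel=L68: ✗
parcel=L61: ✗
air_max = MAX(119, 60) = 119
—
[freight_sum: service IN ('freight', 'ground')]
parcel=L50: ✗
parcel=L76: ✗
parcel=L70: ✓ → 54
parcel=L31: ✓ → 6
parcel=L54: ✓ → 163
parcel=L81: ✓ → 38
parcel=L95: ✓ → 84
parcel=L14: ✗
parcel=L99: ✗
parcel=L88: ✓ → 60
parcel=L59: ✗
parcel=L68: ✗
parcel=L61: ✗
freight_sum = 54 + 6 + 163 + 38 + 84 + 60 = 405

air_count=2, air_max=119, freight_sum=405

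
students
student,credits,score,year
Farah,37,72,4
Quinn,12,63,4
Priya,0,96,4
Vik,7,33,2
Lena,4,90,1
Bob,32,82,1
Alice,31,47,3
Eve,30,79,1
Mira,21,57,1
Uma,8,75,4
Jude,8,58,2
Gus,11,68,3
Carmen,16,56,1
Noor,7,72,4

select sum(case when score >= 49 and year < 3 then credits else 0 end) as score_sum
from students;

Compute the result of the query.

111

student=Farah: ✗
student=Quinn: ✗
student=Priya: ✗
student=Vik: ✗
student=Lena: ✓ → 4
student=Bob: ✓ → 32
student=Alice: ✗
student=Eve: ✓ → 30
student=Mira: ✓ → 21
student=Uma: ✗
student=Jude: ✓ → 8
student=Gus: ✗
student=Carmen: ✓ → 16
student=Noor: ✗
score_sum = 4 + 32 + 30 + 21 + 8 + 16 = 111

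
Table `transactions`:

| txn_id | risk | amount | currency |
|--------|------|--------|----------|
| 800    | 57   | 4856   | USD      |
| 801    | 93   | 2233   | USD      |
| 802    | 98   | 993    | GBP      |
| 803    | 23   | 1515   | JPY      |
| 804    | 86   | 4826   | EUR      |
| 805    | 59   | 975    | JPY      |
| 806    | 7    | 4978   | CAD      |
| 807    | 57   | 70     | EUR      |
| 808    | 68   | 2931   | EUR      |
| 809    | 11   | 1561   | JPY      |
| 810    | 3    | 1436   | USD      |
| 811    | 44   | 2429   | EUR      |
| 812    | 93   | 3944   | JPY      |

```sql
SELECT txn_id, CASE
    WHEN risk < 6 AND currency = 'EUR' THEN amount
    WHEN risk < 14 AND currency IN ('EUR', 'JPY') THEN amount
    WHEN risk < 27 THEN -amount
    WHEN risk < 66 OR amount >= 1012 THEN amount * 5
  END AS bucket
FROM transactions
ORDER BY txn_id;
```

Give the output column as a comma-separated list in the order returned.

txn_id=800: risk < 66 OR amount >= 1012 → 24280
txn_id=801: risk < 66 OR amount >= 1012 → 11165
txn_id=802: (no match → NULL) → NULL
txn_id=803: risk < 27 → -1515
txn_id=804: risk < 66 OR amount >= 1012 → 24130
txn_id=805: risk < 66 OR amount >= 1012 → 4875
txn_id=806: risk < 27 → -4978
txn_id=807: risk < 66 OR amount >= 1012 → 350
txn_id=808: risk < 66 OR amount >= 1012 → 14655
txn_id=809: risk < 14 AND currency IN ('EUR', 'JPY') → 1561
txn_id=810: risk < 27 → -1436
txn_id=811: risk < 66 OR amount >= 1012 → 12145
txn_id=812: risk < 66 OR amount >= 1012 → 19720

24280, 11165, NULL, -1515, 24130, 4875, -4978, 350, 14655, 1561, -1436, 12145, 19720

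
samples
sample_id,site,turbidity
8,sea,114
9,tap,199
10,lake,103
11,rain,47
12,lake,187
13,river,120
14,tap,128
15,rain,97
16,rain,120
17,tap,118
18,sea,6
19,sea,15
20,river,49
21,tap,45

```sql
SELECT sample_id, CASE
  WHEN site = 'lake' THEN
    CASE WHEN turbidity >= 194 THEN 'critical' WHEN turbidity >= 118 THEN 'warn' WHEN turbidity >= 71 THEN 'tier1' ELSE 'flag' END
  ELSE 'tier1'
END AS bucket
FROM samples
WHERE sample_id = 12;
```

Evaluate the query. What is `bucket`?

sample_id = 12: site=lake, turbidity=187.
site='lake' → inner[turbidity >= 118] → warn

warn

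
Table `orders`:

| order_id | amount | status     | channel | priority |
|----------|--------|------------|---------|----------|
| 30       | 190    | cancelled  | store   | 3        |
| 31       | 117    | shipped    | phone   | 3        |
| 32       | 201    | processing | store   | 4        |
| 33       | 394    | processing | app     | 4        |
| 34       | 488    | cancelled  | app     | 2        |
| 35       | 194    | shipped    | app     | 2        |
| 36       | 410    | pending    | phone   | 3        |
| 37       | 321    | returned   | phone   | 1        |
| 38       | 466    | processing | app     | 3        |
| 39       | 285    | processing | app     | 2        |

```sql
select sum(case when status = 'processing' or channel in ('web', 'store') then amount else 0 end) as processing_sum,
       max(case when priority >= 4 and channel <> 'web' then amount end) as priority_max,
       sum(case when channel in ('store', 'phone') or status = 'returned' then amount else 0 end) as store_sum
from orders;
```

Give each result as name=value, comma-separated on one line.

processing_sum=1536, priority_max=394, store_sum=1239

[processing_sum: status = 'processing' or channel in ('web', 'store')]
order_id=30: ✓ → 190
order_id=31: ✗
order_id=32: ✓ → 201
order_id=33: ✓ → 394
order_id=34: ✗
order_id=35: ✗
order_id=36: ✗
order_id=37: ✗
order_id=38: ✓ → 466
order_id=39: ✓ → 285
processing_sum = 190 + 201 + 394 + 466 + 285 = 1536
—
[priority_max: priority >= 4 and channel <> 'web']
order_id=30: ✗
order_id=31: ✗
order_id=32: ✓ → 201
order_id=33: ✓ → 394
order_id=34: ✗
order_id=35: ✗
order_id=36: ✗
order_id=37: ✗
order_id=38: ✗
order_id=39: ✗
priority_max = MAX(201, 394) = 394
—
[store_sum: channel in ('store', 'phone') or status = 'returned']
order_id=30: ✓ → 190
order_id=31: ✓ → 117
order_id=32: ✓ → 201
order_id=33: ✗
order_id=34: ✗
order_id=35: ✗
order_id=36: ✓ → 410
order_id=37: ✓ → 321
order_id=38: ✗
order_id=39: ✗
store_sum = 190 + 117 + 201 + 410 + 321 = 1239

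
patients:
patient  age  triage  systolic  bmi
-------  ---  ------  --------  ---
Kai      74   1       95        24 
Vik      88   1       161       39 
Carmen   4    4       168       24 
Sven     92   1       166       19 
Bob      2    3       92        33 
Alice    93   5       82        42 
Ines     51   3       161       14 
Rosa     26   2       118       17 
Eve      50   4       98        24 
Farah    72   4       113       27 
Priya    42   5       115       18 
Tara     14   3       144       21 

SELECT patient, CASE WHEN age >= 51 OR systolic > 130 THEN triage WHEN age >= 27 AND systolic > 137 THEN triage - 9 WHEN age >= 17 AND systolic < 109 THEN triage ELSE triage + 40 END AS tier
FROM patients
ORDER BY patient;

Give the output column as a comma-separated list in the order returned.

5, 43, 4, 4, 4, 3, 1, 45, 42, 1, 3, 1

patient=Alice: age >= 51 OR systolic > 130 → 5
patient=Bob: ELSE → 43
patient=Carmen: age >= 51 OR systolic > 130 → 4
patient=Eve: age >= 17 AND systolic < 109 → 4
patient=Farah: age >= 51 OR systolic > 130 → 4
patient=Ines: age >= 51 OR systolic > 130 → 3
patient=Kai: age >= 51 OR systolic > 130 → 1
patient=Priya: ELSE → 45
patient=Rosa: ELSE → 42
patient=Sven: age >= 51 OR systolic > 130 → 1
patient=Tara: age >= 51 OR systolic > 130 → 3
patient=Vik: age >= 51 OR systolic > 130 → 1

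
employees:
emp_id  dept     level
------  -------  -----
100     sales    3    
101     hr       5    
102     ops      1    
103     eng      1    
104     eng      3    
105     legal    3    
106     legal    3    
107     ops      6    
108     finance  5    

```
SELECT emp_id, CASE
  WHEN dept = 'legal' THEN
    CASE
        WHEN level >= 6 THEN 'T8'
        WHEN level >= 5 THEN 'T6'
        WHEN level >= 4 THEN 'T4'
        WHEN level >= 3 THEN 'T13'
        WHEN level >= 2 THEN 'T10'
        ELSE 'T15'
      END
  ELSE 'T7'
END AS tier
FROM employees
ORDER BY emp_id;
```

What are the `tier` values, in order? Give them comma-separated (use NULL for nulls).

emp_id=100: dept='sales' → outer ELSE → T7
emp_id=101: dept='hr' → outer ELSE → T7
emp_id=102: dept='ops' → outer ELSE → T7
emp_id=103: dept='eng' → outer ELSE → T7
emp_id=104: dept='eng' → outer ELSE → T7
emp_id=105: dept='legal' → inner[level >= 3] → T13
emp_id=106: dept='legal' → inner[level >= 3] → T13
emp_id=107: dept='ops' → outer ELSE → T7
emp_id=108: dept='finance' → outer ELSE → T7

T7, T7, T7, T7, T7, T13, T13, T7, T7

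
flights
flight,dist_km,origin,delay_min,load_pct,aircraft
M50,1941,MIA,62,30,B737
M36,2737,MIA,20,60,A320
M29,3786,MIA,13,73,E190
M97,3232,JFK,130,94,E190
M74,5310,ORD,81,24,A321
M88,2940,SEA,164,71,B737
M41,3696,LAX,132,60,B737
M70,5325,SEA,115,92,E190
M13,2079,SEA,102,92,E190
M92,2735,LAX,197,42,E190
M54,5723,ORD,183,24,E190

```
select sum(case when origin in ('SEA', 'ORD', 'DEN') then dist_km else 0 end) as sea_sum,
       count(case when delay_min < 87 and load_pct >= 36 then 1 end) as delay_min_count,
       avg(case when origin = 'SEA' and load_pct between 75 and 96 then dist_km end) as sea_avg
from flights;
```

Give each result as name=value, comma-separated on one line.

[sea_sum: origin in ('SEA', 'ORD', 'DEN')]
flight=M50: ✗
flight=M36: ✗
flight=M29: ✗
flight=M97: ✗
flight=M74: ✓ → 5310
flight=M88: ✓ → 2940
flight=M41: ✗
flight=M70: ✓ → 5325
flight=M13: ✓ → 2079
flight=M92: ✗
flight=M54: ✓ → 5723
sea_sum = 5310 + 2940 + 5325 + 2079 + 5723 = 21377
—
[delay_min_count: delay_min < 87 and load_pct >= 36]
flight=M50: ✗
flight=M36: ✓ → 1
flight=M29: ✓ → 1
flight=M97: ✗
flight=M74: ✗
flight=M88: ✗
flight=M41: ✗
flight=M70: ✗
flight=M13: ✗
flight=M92: ✗
flight=M54: ✗
delay_min_count = COUNT(1, 1) = 2
—
[sea_avg: origin = 'SEA' and load_pct between 75 and 96]
flight=M50: ✗
flight=M36: ✗
flight=M29: ✗
flight=M97: ✗
flight=M74: ✗
flight=M88: ✗
flight=M41: ✗
flight=M70: ✓ → 5325
flight=M13: ✓ → 2079
flight=M92: ✗
flight=M54: ✗
sea_avg = (5325 + 2079) / 2 = 3702

sea_sum=21377, delay_min_count=2, sea_avg=3702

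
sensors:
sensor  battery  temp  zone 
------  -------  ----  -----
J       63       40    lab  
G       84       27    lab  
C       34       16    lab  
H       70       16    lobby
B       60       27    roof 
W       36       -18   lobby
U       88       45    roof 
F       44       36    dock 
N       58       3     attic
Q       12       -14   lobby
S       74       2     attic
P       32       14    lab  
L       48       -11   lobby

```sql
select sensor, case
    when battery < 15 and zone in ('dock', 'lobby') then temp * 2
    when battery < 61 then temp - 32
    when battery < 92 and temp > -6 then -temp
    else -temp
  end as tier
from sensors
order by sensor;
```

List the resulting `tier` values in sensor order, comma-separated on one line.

sensor=B: battery < 61 → -5
sensor=C: battery < 61 → -16
sensor=F: battery < 61 → 4
sensor=G: battery < 92 and temp > -6 → -27
sensor=H: battery < 92 and temp > -6 → -16
sensor=J: battery < 92 and temp > -6 → -40
sensor=L: battery < 61 → -43
sensor=N: battery < 61 → -29
sensor=P: battery < 61 → -18
sensor=Q: battery < 15 and zone in ('dock', 'lobby') → -28
sensor=S: battery < 92 and temp > -6 → -2
sensor=U: battery < 92 and temp > -6 → -45
sensor=W: battery < 61 → -50

-5, -16, 4, -27, -16, -40, -43, -29, -18, -28, -2, -45, -50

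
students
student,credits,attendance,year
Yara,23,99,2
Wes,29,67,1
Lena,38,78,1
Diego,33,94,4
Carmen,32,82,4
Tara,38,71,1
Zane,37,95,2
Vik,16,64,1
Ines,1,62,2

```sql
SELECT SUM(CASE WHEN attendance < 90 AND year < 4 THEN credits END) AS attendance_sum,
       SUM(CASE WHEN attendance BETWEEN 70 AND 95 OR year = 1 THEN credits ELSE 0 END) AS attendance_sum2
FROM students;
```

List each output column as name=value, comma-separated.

attendance_sum=122, attendance_sum2=223

[attendance_sum: attendance < 90 AND year < 4]
student=Yara: ✗
student=Wes: ✓ → 29
student=Lena: ✓ → 38
student=Diego: ✗
student=Carmen: ✗
student=Tara: ✓ → 38
student=Zane: ✗
student=Vik: ✓ → 16
student=Ines: ✓ → 1
attendance_sum = 29 + 38 + 38 + 16 + 1 = 122
—
[attendance_sum2: attendance BETWEEN 70 AND 95 OR year = 1]
student=Yara: ✗
student=Wes: ✓ → 29
student=Lena: ✓ → 38
student=Diego: ✓ → 33
student=Carmen: ✓ → 32
student=Tara: ✓ → 38
student=Zane: ✓ → 37
student=Vik: ✓ → 16
student=Ines: ✗
attendance_sum2 = 29 + 38 + 33 + 32 + 38 + 37 + 16 = 223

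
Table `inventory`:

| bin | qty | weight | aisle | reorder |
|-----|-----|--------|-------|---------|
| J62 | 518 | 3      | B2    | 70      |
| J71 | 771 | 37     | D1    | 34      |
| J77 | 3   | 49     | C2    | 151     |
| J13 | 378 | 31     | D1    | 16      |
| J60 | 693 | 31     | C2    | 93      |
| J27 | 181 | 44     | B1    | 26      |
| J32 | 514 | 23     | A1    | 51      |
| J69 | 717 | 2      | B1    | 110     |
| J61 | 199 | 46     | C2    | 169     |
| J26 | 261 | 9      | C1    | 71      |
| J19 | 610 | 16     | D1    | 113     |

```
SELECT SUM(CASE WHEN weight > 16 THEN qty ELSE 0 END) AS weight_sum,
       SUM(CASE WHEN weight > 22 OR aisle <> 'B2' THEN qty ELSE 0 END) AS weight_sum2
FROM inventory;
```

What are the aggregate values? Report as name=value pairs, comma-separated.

[weight_sum: weight > 16]
bin=J62: ✗
bin=J71: ✓ → 771
bin=J77: ✓ → 3
bin=J13: ✓ → 378
bin=J60: ✓ → 693
bin=J27: ✓ → 181
bin=J32: ✓ → 514
bin=J69: ✗
bin=J61: ✓ → 199
bin=J26: ✗
bin=J19: ✗
weight_sum = 771 + 3 + 378 + 693 + 181 + 514 + 199 = 2739
—
[weight_sum2: weight > 22 OR aisle <> 'B2']
bin=J62: ✗
bin=J71: ✓ → 771
bin=J77: ✓ → 3
bin=J13: ✓ → 378
bin=J60: ✓ → 693
bin=J27: ✓ → 181
bin=J32: ✓ → 514
bin=J69: ✓ → 717
bin=J61: ✓ → 199
bin=J26: ✓ → 261
bin=J19: ✓ → 610
weight_sum2 = 771 + 3 + 378 + 693 + 181 + 514 + 717 + 199 + 261 + 610 = 4327

weight_sum=2739, weight_sum2=4327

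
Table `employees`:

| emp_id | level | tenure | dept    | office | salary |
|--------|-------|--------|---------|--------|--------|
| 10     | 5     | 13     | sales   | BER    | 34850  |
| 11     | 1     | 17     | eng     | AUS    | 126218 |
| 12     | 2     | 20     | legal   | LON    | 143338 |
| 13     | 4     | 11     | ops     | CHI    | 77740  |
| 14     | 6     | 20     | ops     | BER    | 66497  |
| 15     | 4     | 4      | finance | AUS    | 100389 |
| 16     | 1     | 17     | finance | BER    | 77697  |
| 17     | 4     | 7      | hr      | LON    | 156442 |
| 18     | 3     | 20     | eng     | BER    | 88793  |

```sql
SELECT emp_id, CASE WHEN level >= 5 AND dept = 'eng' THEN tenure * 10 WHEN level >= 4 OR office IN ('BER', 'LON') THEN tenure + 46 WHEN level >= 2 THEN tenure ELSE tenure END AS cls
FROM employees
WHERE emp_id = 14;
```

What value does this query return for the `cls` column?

66

emp_id = 14: level=6, tenure=20, dept=ops, office=BER, salary=66497.
level >= 5 AND dept = 'eng' → false
level >= 4 OR office IN ('BER', 'LON') → true → 66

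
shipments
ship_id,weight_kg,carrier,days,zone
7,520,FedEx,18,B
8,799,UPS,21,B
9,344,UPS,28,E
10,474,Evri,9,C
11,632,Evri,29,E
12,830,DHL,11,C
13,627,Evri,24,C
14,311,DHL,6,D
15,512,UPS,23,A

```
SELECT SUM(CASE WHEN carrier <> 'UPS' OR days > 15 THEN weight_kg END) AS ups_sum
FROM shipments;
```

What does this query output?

5049

ship_id=7: ✓ → 520
ship_id=8: ✓ → 799
ship_id=9: ✓ → 344
ship_id=10: ✓ → 474
ship_id=11: ✓ → 632
ship_id=12: ✓ → 830
ship_id=13: ✓ → 627
ship_id=14: ✓ → 311
ship_id=15: ✓ → 512
ups_sum = 520 + 799 + 344 + 474 + 632 + 830 + 627 + 311 + 512 = 5049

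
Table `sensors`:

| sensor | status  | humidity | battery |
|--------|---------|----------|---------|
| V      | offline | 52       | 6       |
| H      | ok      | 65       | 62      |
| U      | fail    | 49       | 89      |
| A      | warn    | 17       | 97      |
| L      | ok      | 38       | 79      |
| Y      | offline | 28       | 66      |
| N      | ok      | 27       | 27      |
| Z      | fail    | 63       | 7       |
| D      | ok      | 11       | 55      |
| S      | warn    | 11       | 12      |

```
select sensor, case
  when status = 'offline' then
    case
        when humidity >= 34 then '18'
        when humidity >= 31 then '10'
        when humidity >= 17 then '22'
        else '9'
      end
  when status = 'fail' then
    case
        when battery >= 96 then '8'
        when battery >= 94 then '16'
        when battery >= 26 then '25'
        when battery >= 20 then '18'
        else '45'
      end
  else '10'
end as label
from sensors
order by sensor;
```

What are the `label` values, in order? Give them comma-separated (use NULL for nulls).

sensor=A: status='warn' → outer ELSE → 10
sensor=D: status='ok' → outer ELSE → 10
sensor=H: status='ok' → outer ELSE → 10
sensor=L: status='ok' → outer ELSE → 10
sensor=N: status='ok' → outer ELSE → 10
sensor=S: status='warn' → outer ELSE → 10
sensor=U: status='fail' → inner[battery >= 26] → 25
sensor=V: status='offline' → inner[humidity >= 34] → 18
sensor=Y: status='offline' → inner[humidity >= 17] → 22
sensor=Z: status='fail' → inner[ELSE] → 45

10, 10, 10, 10, 10, 10, 25, 18, 22, 45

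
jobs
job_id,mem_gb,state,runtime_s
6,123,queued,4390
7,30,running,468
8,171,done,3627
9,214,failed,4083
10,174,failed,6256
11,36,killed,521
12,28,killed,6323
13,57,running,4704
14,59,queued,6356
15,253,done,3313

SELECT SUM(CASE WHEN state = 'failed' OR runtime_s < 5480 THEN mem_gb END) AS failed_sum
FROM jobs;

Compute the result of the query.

1058

job_id=6: ✓ → 123
job_id=7: ✓ → 30
job_id=8: ✓ → 171
job_id=9: ✓ → 214
job_id=10: ✓ → 174
job_id=11: ✓ → 36
job_id=12: ✗
job_id=13: ✓ → 57
job_id=14: ✗
job_id=15: ✓ → 253
failed_sum = 123 + 30 + 171 + 214 + 174 + 36 + 57 + 253 = 1058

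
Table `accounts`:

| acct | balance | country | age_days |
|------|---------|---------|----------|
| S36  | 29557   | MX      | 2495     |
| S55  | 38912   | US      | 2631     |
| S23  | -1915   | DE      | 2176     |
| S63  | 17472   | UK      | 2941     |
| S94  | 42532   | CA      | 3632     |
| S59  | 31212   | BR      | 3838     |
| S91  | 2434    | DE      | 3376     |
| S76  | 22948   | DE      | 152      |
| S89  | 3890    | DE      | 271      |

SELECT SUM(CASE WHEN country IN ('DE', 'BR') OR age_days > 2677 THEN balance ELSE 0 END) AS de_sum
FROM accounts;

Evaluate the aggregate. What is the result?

118573

acct=S36: ✗
acct=S55: ✗
acct=S23: ✓ → -1915
acct=S63: ✓ → 17472
acct=S94: ✓ → 42532
acct=S59: ✓ → 31212
acct=S91: ✓ → 2434
acct=S76: ✓ → 22948
acct=S89: ✓ → 3890
de_sum = -1915 + 17472 + 42532 + 31212 + 2434 + 22948 + 3890 = 118573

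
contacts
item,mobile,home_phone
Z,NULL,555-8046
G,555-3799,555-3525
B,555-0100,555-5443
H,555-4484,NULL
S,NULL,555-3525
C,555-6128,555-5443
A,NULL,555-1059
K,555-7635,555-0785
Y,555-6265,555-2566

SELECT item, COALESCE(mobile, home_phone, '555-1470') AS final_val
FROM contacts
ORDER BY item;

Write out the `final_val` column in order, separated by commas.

555-1059, 555-0100, 555-6128, 555-3799, 555-4484, 555-7635, 555-3525, 555-6265, 555-8046

item=A: mobile=NULL, home_phone=555-1059 → 555-1059
item=B: mobile=555-0100 → 555-0100
item=C: mobile=555-6128 → 555-6128
item=G: mobile=555-3799 → 555-3799
item=H: mobile=555-4484 → 555-4484
item=K: mobile=555-7635 → 555-7635
item=S: mobile=NULL, home_phone=555-3525 → 555-3525
item=Y: mobile=555-6265 → 555-6265
item=Z: mobile=NULL, home_phone=555-8046 → 555-8046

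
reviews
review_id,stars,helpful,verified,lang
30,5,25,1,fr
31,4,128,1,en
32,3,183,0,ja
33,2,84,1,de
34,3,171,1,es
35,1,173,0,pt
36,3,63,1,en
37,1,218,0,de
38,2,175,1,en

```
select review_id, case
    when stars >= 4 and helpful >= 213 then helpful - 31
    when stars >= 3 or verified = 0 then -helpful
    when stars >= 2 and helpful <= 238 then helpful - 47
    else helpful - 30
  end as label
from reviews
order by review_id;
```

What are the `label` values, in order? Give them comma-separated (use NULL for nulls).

-25, -128, -183, 37, -171, -173, -63, -218, 128

review_id=30: stars >= 3 or verified = 0 → -25
review_id=31: stars >= 3 or verified = 0 → -128
review_id=32: stars >= 3 or verified = 0 → -183
review_id=33: stars >= 2 and helpful <= 238 → 37
review_id=34: stars >= 3 or verified = 0 → -171
review_id=35: stars >= 3 or verified = 0 → -173
review_id=36: stars >= 3 or verified = 0 → -63
review_id=37: stars >= 3 or verified = 0 → -218
review_id=38: stars >= 2 and helpful <= 238 → 128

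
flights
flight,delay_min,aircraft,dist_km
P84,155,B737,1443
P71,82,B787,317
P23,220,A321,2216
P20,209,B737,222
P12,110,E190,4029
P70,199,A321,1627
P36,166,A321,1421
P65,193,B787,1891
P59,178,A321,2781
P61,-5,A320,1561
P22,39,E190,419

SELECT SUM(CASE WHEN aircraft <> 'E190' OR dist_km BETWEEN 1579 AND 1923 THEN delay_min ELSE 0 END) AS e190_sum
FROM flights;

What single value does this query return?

1397

flight=P84: ✓ → 155
flight=P71: ✓ → 82
flight=P23: ✓ → 220
flight=P20: ✓ → 209
flight=P12: ✗
flight=P70: ✓ → 199
flight=P36: ✓ → 166
flight=P65: ✓ → 193
flight=P59: ✓ → 178
flight=P61: ✓ → -5
flight=P22: ✗
e190_sum = 155 + 82 + 220 + 209 + 199 + 166 + 193 + 178 + -5 = 1397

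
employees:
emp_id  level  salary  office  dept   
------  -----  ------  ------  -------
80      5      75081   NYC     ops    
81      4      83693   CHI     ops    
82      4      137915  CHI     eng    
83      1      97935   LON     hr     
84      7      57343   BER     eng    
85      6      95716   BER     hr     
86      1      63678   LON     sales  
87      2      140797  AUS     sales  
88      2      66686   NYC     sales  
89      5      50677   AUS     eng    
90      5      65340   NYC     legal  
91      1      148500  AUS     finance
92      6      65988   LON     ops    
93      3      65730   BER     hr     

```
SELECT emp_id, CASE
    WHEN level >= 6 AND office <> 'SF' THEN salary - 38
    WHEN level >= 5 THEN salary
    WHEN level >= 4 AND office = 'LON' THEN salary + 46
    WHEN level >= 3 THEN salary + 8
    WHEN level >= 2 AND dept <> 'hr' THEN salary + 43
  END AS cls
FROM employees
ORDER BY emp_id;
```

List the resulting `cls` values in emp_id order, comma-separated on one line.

emp_id=80: level >= 5 → 75081
emp_id=81: level >= 3 → 83701
emp_id=82: level >= 3 → 137923
emp_id=83: (no match → NULL) → NULL
emp_id=84: level >= 6 AND office <> 'SF' → 57305
emp_id=85: level >= 6 AND office <> 'SF' → 95678
emp_id=86: (no match → NULL) → NULL
emp_id=87: level >= 2 AND dept <> 'hr' → 140840
emp_id=88: level >= 2 AND dept <> 'hr' → 66729
emp_id=89: level >= 5 → 50677
emp_id=90: level >= 5 → 65340
emp_id=91: (no match → NULL) → NULL
emp_id=92: level >= 6 AND office <> 'SF' → 65950
emp_id=93: level >= 3 → 65738

75081, 83701, 137923, NULL, 57305, 95678, NULL, 140840, 66729, 50677, 65340, NULL, 65950, 65738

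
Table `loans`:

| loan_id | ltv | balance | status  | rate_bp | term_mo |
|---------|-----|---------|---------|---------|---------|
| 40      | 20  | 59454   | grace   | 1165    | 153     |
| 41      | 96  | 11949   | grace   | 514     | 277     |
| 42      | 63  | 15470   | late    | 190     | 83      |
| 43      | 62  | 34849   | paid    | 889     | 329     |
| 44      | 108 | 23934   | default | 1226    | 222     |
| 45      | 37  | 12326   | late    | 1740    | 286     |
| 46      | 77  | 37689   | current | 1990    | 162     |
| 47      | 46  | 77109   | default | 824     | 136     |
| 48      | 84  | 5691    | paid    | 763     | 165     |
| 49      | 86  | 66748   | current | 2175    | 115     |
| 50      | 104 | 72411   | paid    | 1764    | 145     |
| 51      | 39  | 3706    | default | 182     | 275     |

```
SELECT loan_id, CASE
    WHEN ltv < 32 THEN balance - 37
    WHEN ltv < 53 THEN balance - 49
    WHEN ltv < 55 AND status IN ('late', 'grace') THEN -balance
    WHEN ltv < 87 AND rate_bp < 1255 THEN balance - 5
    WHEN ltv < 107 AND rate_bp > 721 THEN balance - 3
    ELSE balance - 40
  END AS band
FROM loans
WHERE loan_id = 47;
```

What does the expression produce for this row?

loan_id = 47: ltv=46, balance=77109, status=default, rate_bp=824, term_mo=136.
ltv < 32 → false
ltv < 53 → true → 77060

77060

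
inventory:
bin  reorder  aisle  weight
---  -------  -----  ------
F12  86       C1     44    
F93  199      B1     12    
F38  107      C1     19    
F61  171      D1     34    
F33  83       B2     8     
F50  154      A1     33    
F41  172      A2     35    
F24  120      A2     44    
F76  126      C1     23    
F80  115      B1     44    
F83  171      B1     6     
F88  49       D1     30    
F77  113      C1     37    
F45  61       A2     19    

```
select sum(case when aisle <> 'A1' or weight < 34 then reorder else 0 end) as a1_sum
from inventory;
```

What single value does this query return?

bin=F12: ✓ → 86
bin=F93: ✓ → 199
bin=F38: ✓ → 107
bin=F61: ✓ → 171
bin=F33: ✓ → 83
bin=F50: ✓ → 154
bin=F41: ✓ → 172
bin=F24: ✓ → 120
bin=F76: ✓ → 126
bin=F80: ✓ → 115
bin=F83: ✓ → 171
bin=F88: ✓ → 49
bin=F77: ✓ → 113
bin=F45: ✓ → 61
a1_sum = 86 + 199 + 107 + 171 + 83 + 154 + 172 + 120 + 126 + 115 + 171 + 49 + 113 + 61 = 1727

1727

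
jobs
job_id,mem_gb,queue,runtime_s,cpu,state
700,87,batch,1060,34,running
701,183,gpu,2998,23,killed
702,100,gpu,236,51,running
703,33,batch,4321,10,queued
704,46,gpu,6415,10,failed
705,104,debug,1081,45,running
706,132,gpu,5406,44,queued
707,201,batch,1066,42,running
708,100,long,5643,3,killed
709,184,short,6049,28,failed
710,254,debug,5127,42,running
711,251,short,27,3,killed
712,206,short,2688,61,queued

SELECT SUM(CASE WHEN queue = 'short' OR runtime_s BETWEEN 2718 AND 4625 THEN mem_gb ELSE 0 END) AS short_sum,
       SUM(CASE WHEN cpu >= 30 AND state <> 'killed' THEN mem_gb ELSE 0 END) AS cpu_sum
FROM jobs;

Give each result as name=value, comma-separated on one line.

[short_sum: queue = 'short' OR runtime_s BETWEEN 2718 AND 4625]
job_id=700: ✗
job_id=701: ✓ → 183
job_id=702: ✗
job_id=703: ✓ → 33
job_id=704: ✗
job_id=705: ✗
job_id=706: ✗
job_id=707: ✗
job_id=708: ✗
job_id=709: ✓ → 184
job_id=710: ✗
job_id=711: ✓ → 251
job_id=712: ✓ → 206
short_sum = 183 + 33 + 184 + 251 + 206 = 857
—
[cpu_sum: cpu >= 30 AND state <> 'killed']
job_id=700: ✓ → 87
job_id=701: ✗
job_id=702: ✓ → 100
job_id=703: ✗
job_id=704: ✗
job_id=705: ✓ → 104
job_id=706: ✓ → 132
job_id=707: ✓ → 201
job_id=708: ✗
job_id=709: ✗
job_id=710: ✓ → 254
job_id=711: ✗
job_id=712: ✓ → 206
cpu_sum = 87 + 100 + 104 + 132 + 201 + 254 + 206 = 1084

short_sum=857, cpu_sum=1084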